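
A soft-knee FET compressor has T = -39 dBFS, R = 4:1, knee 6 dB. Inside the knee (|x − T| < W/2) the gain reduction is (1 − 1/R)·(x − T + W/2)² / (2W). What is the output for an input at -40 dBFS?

-40.25 dBFS

x − T + W/2 = -40 − (-39) + 3 = 2.
GR = (1 − 1/4) × 2² / 12 = 0.75 × 4 / 12 = 0.25 dB.
Output = -40 − 0.25 = -40.25 dBFS.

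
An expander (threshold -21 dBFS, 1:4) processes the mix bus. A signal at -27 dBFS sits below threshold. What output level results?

-45 dBFS

Below threshold, a 1:4 expander applies gain = (4−1)×(T − x) of attenuation.
(4−1) × 6 = 18 dB, so output = -27 − 18 = -45 dBFS.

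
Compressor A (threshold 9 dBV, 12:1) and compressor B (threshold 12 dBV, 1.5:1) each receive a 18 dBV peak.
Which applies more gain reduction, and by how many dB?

A: overshoot 9 dB → output overshoot 0.75 dB → GR 8.25 dB.
B: overshoot 6 dB → output overshoot 4 dB → GR 2 dB.
Difference: 6.25 dB in favour of A.

A, by 6.25 dB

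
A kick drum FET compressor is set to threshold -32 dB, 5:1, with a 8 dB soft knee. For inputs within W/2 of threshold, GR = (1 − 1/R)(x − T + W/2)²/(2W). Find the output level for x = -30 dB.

x − T + W/2 = -30 − (-32) + 4 = 6.
GR = (1 − 1/5) × 6² / 16 = 0.8 × 36 / 16 = 1.8 dB.
Output = -30 − 1.8 = -31.8 dB.

-31.8 dB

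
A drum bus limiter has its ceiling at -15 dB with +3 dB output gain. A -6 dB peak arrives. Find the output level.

A brickwall limiter is an ∞:1 compressor: any input above the ceiling is clamped to -15 dB.
Output gain then adds 3 dB: -15 + 3 = -12 dB.

-12 dB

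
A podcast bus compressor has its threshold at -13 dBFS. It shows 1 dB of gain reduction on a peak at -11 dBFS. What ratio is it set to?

2:1

Input overshoot = -11 − (-13) = 2 dB.
Output overshoot = 2 − 1 = 1 dB.
Ratio = input overshoot / output overshoot = 2 / 1 = 2.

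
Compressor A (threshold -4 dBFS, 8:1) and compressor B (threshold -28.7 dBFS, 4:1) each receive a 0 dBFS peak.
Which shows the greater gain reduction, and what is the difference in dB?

B, by 18.025 dB

A: 4 dB over, compressed to 0.5 dB over, so 3.5 dB of GR.
B: 28.7 dB over, compressed to 7.175 dB over, so 21.525 dB of GR.
Difference: 18.025 dB in favour of B.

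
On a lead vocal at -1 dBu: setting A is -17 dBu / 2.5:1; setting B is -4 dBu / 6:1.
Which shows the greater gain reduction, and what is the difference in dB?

A: 16 dB over, compressed to 6.4 dB over, so 9.6 dB of GR.
B: 3 dB over, compressed to 0.5 dB over, so 2.5 dB of GR.
A applies 7.1 dB more gain reduction.

A, by 7.1 dB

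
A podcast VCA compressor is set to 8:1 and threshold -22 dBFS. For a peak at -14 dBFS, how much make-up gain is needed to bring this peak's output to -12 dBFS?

The peak compresses to -22 + 8/8 = -21 dBFS.
To reach -12 dBFS requires -12 − (-21) = 9 dB of make-up.

9 dB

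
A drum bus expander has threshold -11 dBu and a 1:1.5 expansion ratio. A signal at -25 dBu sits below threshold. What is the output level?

-32 dBu

Undershoot = (-11) − (-25) = 14 dB.
At 1:1.5, that expands to 21 dB under threshold.
Output = -11 − 21 = -32 dBu.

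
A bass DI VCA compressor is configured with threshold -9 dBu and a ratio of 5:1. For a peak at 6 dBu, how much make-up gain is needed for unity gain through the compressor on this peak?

12 dB

Overshoot 15 dB → 15/5 = 3 dB after compression, so the compressed level is -9 + 3 = -6 dBu.
Make-up = target − compressed = 6 − (-6) = 12 dB.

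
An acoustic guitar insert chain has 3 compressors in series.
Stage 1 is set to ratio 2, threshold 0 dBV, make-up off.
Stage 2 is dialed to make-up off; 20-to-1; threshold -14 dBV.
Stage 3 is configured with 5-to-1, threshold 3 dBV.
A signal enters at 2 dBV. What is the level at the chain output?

Stage 1: 2 dB above 0 dBV, reduced 2:1 to 1 dB above → 1 dBV.
Stage 2: 1 dBV is 15 dB over -14 dBV; at 20:1 that becomes 0.75 dB over, giving -13.25 dBV.
Stage 3: below threshold (-13.25 ≤ 3); passes unchanged; output -13.25 dBV.

-13.25 dBV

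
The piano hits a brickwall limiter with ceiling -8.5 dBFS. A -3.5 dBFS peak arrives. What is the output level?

The limiter clamps the peak to its -8.5 dBFS ceiling.

-8.5 dBFS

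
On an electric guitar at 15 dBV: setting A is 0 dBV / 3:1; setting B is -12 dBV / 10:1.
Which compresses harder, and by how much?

B, by 14.3 dB

A: 15 dB over, compressed to 5 dB over, so 10 dB of GR.
B: 27 dB over, compressed to 2.7 dB over, so 24.3 dB of GR.
B reduces 14.3 dB more.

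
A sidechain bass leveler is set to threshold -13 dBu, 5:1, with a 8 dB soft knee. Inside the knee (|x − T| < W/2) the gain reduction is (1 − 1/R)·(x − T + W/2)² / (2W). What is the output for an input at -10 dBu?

x − T + W/2 = -10 − (-13) + 4 = 7.
GR = (1 − 1/5) × 7² / 16 = 0.8 × 49 / 16 = 2.45 dB.
Output = -10 − 2.45 = -12.45 dBu.

-12.45 dBu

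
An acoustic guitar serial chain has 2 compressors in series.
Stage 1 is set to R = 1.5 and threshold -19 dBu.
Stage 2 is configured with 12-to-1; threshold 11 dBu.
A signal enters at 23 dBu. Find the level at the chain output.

9 dBu

Stage 1: 42 dB above -19 dBu, reduced 1.5:1 to 28 dB above → 9 dBu.
Stage 2: 9 dBu is at or below the 11 dBu threshold — no compression; output 9 dBu.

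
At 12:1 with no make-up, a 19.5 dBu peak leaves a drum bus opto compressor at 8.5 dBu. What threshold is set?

Input is 12 dB above T (since output overshoot × R = input overshoot: (8.5 − T)·12 = 19.5 − T gives T = 7.5 dBu).
Check: 7.5 + (19.5 − 7.5)/12 = 7.5 + 1 = 8.5 dBu. ✓

7.5 dBu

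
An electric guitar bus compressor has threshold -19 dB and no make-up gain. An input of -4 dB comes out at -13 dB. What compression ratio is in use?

2.5:1

Input overshoot = -4 − (-19) = 15 dB; output overshoot = -13 − (-19) = 6 dB.
Ratio = 15 / 6 = 2.5.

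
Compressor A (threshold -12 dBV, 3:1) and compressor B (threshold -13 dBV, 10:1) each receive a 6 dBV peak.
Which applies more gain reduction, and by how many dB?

A: 18 dB over, compressed to 6 dB over, so 12 dB of GR.
B: 19 dB over, compressed to 1.9 dB over, so 17.1 dB of GR.
B applies 5.1 dB more gain reduction.

B, by 5.1 dB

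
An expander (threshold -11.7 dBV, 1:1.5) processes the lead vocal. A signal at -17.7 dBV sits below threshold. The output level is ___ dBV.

Undershoot = (-11.7) − (-17.7) = 6 dB.
At 1:1.5, that expands to 9 dB under threshold.
Output = -11.7 − 9 = -20.7 dBV.

-20.7 dBV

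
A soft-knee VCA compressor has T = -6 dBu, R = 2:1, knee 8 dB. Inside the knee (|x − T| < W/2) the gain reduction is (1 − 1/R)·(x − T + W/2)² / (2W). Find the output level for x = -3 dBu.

-4.53125 dBu

x − T + W/2 = -3 − (-6) + 4 = 7.
GR = (1 − 1/2) × 7² / 16 = 0.5 × 49 / 16 = 1.53125 dB.
Output = -3 − 1.53125 = -4.53125 dBu.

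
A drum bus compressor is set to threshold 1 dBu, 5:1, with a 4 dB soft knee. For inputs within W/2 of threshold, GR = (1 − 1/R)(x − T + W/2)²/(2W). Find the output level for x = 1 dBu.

x − T + W/2 = 1 − 1 + 2 = 2.
GR = (1 − 1/5) × 2² / 8 = 0.8 × 4 / 8 = 0.4 dB.
Output = 1 − 0.4 = 0.6 dBu.

0.6 dBu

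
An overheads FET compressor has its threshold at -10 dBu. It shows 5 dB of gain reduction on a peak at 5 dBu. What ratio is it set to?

1.5:1

Input overshoot = 5 − (-10) = 15 dB.
Output overshoot = 15 − 5 = 10 dB.
Ratio = input overshoot / output overshoot = 15 / 10 = 1.5.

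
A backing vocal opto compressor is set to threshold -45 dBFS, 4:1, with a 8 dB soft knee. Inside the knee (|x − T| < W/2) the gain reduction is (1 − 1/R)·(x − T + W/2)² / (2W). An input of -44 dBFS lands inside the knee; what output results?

-45.171875 dBFS

x − T + W/2 = -44 − (-45) + 4 = 5.
GR = (1 − 1/4) × 5² / 16 = 0.75 × 25 / 16 = 1.171875 dB.
Output = -44 − 1.171875 = -45.171875 dBFS.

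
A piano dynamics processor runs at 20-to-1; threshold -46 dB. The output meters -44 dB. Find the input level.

-6 dB

Post-compression overshoot = -44 − (-46) = 2 dB.
Before 20:1 compression the overshoot was 2 × 20 = 40 dB, so input = -46 + 40 = -6 dB.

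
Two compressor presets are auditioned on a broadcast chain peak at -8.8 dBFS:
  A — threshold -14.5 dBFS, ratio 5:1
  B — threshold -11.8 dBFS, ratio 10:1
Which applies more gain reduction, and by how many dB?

A: 5.7 dB over, compressed to 1.14 dB over, so 4.56 dB of GR.
B: 3 dB over, compressed to 0.3 dB over, so 2.7 dB of GR.
A applies 1.86 dB more gain reduction.

A, by 1.86 dB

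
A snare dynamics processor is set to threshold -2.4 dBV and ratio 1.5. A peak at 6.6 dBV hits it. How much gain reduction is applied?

The signal is 9 dB above threshold.
A 1.5:1 ratio leaves 6 dB of that excess.
GR = overshoot in − overshoot out = 9 − 6 = 3 dB.

3 dB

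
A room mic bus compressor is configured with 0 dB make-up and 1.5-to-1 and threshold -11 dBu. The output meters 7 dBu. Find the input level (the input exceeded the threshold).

16 dBu

Post-compression overshoot = 7 − (-11) = 18 dB.
Input overshoot = R × output overshoot = 27 dB → input = -11 + 27 = 16 dBu.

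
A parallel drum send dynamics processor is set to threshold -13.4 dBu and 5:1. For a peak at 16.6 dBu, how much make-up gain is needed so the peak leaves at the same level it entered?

24 dB

The peak compresses to -13.4 + 30/5 = -7.4 dBu.
To reach 16.6 dBu requires 16.6 − (-7.4) = 24 dB of make-up.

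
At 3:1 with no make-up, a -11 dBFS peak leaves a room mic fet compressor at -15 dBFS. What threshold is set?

Gain reduction = -11 − (-15) = 4 dB; output overshoot = GR / (R − 1) = 4 / 2 = 2 dB.
Threshold = output − output overshoot = -15 − 2 = -17 dBFS.

-17 dBFS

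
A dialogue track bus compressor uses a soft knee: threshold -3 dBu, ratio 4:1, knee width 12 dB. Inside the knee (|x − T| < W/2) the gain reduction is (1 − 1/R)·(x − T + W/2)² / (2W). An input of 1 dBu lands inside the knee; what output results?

x − T + W/2 = 1 − (-3) + 6 = 10.
GR = (1 − 1/4) × 10² / 24 = 0.75 × 100 / 24 = 3.125 dB.
Output = 1 − 3.125 = -2.125 dBu.

-2.125 dBu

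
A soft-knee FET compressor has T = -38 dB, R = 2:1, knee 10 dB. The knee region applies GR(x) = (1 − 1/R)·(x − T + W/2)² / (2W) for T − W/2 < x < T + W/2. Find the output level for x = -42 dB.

x − T + W/2 = -42 − (-38) + 5 = 1.
GR = (1 − 1/2) × 1² / 20 = 0.5 × 1 / 20 = 0.025 dB.
Output = -42 − 0.025 = -42.025 dB.

-42.025 dB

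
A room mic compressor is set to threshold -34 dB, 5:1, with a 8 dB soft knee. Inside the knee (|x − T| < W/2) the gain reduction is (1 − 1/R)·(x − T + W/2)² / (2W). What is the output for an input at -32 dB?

-33.8 dB

x − T + W/2 = -32 − (-34) + 4 = 6.
GR = (1 − 1/5) × 6² / 16 = 0.8 × 36 / 16 = 1.8 dB.
Output = -32 − 1.8 = -33.8 dB.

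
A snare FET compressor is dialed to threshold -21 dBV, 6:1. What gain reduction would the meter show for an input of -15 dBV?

5 dB

-15 dBV exceeds the threshold by 6 dB.
At 6:1, output sits 6/6 = 1 dB above threshold.
Gain reduction = 6 − 1 = 5 dB.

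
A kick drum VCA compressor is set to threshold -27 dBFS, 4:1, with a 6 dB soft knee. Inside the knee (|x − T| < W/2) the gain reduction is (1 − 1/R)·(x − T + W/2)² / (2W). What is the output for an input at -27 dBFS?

x − T + W/2 = -27 − (-27) + 3 = 3.
GR = (1 − 1/4) × 3² / 12 = 0.75 × 9 / 12 = 0.5625 dB.
Output = -27 − 0.5625 = -27.5625 dBFS.

-27.5625 dBFS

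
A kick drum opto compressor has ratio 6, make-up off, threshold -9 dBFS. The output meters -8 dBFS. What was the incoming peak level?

-3 dBFS

The compressed level sits -8 − (-9) = 1 dB over threshold.
Before 6:1 compression the overshoot was 1 × 6 = 6 dB, so input = -9 + 6 = -3 dBFS.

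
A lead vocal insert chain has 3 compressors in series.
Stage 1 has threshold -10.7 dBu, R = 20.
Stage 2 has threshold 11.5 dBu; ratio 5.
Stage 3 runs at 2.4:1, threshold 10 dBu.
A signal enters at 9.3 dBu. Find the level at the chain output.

Stage 1: 9.3 dBu is 20 dB over -10.7 dBu; at 20:1 that becomes 1 dB over, giving -9.7 dBu.
Stage 2: -9.7 dBu is at or below the 11.5 dBu threshold — no compression; output -9.7 dBu.
Stage 3: -9.7 dBu is at or below the 10 dBu threshold — no compression; output -9.7 dBu.

-9.7 dBu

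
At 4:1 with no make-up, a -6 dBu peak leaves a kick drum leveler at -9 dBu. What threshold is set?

-10 dBu

Gain reduction = -6 − (-9) = 3 dB; output overshoot = GR / (R − 1) = 3 / 3 = 1 dB.
Threshold = output − output overshoot = -9 − 1 = -10 dBu.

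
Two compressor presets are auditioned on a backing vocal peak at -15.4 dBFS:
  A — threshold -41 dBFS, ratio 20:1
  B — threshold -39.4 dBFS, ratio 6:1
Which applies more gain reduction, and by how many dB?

A, by 4.32 dB

A: 25.6 dB over, compressed to 1.28 dB over, so 24.32 dB of GR.
B: 24 dB over, compressed to 4 dB over, so 20 dB of GR.
A applies 4.32 dB more gain reduction.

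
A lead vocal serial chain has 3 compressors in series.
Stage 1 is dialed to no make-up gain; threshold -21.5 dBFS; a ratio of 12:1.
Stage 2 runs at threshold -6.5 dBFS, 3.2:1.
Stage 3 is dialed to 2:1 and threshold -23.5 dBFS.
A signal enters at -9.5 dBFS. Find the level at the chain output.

Stage 1: overshoot 12 dB → 12/12 = 1 dB → -20.5 dBFS.
Stage 2: -20.5 dBFS is at or below the -6.5 dBFS threshold — no compression; output -20.5 dBFS.
Stage 3: -20.5 dBFS is 3 dB over -23.5 dBFS; at 2:1 that becomes 1.5 dB over, giving -22 dBFS.

-22 dBFS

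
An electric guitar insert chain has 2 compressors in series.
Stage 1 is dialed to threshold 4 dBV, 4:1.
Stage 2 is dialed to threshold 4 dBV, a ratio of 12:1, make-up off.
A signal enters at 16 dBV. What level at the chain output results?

Stage 1: overshoot 12 dB → 12/4 = 3 dB → 7 dBV.
Stage 2: overshoot 3 dB → 3/12 = 0.25 dB → 4.25 dBV.

4.25 dBV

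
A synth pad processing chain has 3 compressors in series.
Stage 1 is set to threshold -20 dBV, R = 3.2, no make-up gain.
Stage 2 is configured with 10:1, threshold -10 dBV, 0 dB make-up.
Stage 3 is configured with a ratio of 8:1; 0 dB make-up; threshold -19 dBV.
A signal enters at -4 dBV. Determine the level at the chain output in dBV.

Stage 1: overshoot 16 dB → 16/3.2 = 5 dB → -15 dBV.
Stage 2: -15 dBV ≤ -10 dBV, so stage 2 doesn't engage; output -15 dBV.
Stage 3: -15 dBV is 4 dB over -19 dBV; at 8:1 that becomes 0.5 dB over, giving -18.5 dBV.

-18.5 dBV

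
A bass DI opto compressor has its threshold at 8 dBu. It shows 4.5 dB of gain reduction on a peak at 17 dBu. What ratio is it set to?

Input overshoot = 17 − 8 = 9 dB.
Output overshoot = 9 − 4.5 = 4.5 dB.
Ratio = input overshoot / output overshoot = 9 / 4.5 = 2.

2:1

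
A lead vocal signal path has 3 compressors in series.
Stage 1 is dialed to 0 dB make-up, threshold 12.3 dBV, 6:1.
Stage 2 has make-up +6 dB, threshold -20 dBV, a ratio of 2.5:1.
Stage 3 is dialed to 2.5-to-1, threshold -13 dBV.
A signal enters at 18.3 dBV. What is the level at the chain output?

Stage 1: 6 dB above 12.3 dBV, reduced 6:1 to 1 dB above → 13.3 dBV.
Stage 2: 33.3 dB above -20 dBV, reduced 2.5:1 to 13.32 dB above → -6.68 dBV; +6 dB make-up → -0.68 dBV.
Stage 3: 12.32 dB above -13 dBV, reduced 2.5:1 to 4.928 dB above → -8.072 dBV.

-8.072 dBV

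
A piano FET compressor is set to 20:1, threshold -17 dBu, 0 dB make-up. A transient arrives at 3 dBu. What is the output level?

3 dBu sits 20 dB over threshold.
At 20:1 the overshoot is divided by 20, leaving 1 dB above threshold.
That puts the output at -16 dBu.

-16 dBu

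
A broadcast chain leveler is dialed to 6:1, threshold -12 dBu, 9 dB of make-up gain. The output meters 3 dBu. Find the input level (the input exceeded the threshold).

Stripping the +9 dB make-up gives -6 dBu at the gain stage.
That's 6 dB above the -12 dBu threshold.
Input overshoot = R × output overshoot = 36 dB → input = -12 + 36 = 24 dBu.

24 dBu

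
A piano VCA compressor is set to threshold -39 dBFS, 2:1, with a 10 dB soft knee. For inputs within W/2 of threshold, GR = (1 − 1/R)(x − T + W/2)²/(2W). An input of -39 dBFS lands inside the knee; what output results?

-39.625 dBFS

x − T + W/2 = -39 − (-39) + 5 = 5.
GR = (1 − 1/2) × 5² / 20 = 0.5 × 25 / 20 = 0.625 dB.
Output = -39 − 0.625 = -39.625 dBFS.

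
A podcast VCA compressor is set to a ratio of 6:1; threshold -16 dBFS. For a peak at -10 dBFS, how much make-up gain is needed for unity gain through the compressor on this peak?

Without make-up, output = threshold + overshoot/6 = -16 + 1 = -15 dBFS.
Gap to target: 5 dB.

5 dB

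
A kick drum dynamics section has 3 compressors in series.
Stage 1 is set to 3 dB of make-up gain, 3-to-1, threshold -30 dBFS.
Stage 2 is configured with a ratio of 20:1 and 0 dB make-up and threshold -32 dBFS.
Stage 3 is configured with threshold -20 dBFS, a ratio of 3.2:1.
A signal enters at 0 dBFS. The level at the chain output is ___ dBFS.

Stage 1: 30 dB above -30 dBFS, reduced 3:1 to 10 dB above → -20 dBFS; +3 dB make-up → -17 dBFS.
Stage 2: 15 dB above -32 dBFS, reduced 20:1 to 0.75 dB above → -31.25 dBFS.
Stage 3: -31.25 dBFS ≤ -20 dBFS, so stage 3 doesn't engage; output -31.25 dBFS.

-31.25 dBFS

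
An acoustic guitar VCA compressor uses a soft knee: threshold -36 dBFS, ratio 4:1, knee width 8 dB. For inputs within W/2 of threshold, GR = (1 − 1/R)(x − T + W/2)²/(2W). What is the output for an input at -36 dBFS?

x − T + W/2 = -36 − (-36) + 4 = 4.
GR = (1 − 1/4) × 4² / 16 = 0.75 × 16 / 16 = 0.75 dB.
Output = -36 − 0.75 = -36.75 dBFS.

-36.75 dBFS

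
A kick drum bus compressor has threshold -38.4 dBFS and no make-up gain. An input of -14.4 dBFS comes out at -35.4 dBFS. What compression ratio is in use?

8:1

Input overshoot = -14.4 − (-38.4) = 24 dB; output overshoot = -35.4 − (-38.4) = 3 dB.
Ratio = 24 / 3 = 8.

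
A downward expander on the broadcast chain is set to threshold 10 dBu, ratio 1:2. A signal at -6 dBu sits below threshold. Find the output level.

-22 dBu

Below threshold, a 1:2 expander applies gain = (2−1)×(T − x) of attenuation.
(2−1) × 16 = 16 dB, so output = -6 − 16 = -22 dBu.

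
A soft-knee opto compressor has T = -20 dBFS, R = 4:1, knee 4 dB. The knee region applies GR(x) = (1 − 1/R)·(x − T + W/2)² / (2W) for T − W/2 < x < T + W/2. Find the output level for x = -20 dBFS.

x − T + W/2 = -20 − (-20) + 2 = 2.
GR = (1 − 1/4) × 2² / 8 = 0.75 × 4 / 8 = 0.375 dB.
Output = -20 − 0.375 = -20.375 dBFS.

-20.375 dBFS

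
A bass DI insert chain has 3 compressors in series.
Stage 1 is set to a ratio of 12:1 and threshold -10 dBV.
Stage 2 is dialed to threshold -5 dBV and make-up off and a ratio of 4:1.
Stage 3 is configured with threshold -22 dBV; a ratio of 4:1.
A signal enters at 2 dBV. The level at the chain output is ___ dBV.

Stage 1: 12 dB above -10 dBV, reduced 12:1 to 1 dB above → -9 dBV.
Stage 2: -9 dBV ≤ -5 dBV, so stage 2 doesn't engage; output -9 dBV.
Stage 3: overshoot 13 dB → 13/4 = 3.25 dB → -18.75 dBV.

-18.75 dBV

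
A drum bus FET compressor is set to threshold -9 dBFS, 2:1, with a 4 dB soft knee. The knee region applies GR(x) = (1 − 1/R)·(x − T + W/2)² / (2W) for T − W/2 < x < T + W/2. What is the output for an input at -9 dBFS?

x − T + W/2 = -9 − (-9) + 2 = 2.
GR = (1 − 1/2) × 2² / 8 = 0.5 × 4 / 8 = 0.25 dB.
Output = -9 − 0.25 = -9.25 dBFS.

-9.25 dBFS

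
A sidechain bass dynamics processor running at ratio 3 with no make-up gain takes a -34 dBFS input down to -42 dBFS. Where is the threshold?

-46 dBFS

Let T be the threshold. Output overshoot = (input overshoot)/R, so -42 − T = (-34 − T)/3.
3·(-42 − T) = -34 − T → 2·T = -126 − (-34) = -92.
T = -92/2 = -46 dBFS.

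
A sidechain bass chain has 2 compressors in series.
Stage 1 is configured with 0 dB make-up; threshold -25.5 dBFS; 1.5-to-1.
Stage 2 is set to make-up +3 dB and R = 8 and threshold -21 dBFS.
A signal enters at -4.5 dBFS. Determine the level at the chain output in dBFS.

Stage 1: -4.5 dBFS is 21 dB over -25.5 dBFS; at 1.5:1 that becomes 14 dB over, giving -11.5 dBFS.
Stage 2: 9.5 dB above -21 dBFS, reduced 8:1 to 1.1875 dB above → -19.8125 dBFS; +3 dB make-up → -16.8125 dBFS.

-16.8125 dBFS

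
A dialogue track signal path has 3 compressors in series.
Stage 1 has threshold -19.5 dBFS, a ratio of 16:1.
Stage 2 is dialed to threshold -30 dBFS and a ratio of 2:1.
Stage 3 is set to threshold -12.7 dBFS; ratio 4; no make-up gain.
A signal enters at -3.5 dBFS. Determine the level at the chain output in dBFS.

-24.25 dBFS

Stage 1: overshoot 16 dB → 16/16 = 1 dB → -18.5 dBFS.
Stage 2: overshoot 11.5 dB → 11.5/2 = 5.75 dB → -24.25 dBFS.
Stage 3: below threshold (-24.25 ≤ -12.7); passes unchanged; output -24.25 dBFS.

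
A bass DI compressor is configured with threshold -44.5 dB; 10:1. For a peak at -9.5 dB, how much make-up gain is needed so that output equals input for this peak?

Overshoot 35 dB → 35/10 = 3.5 dB after compression, so the compressed level is -44.5 + 3.5 = -41 dB.
Make-up = target − compressed = -9.5 − (-41) = 31.5 dB.

31.5 dB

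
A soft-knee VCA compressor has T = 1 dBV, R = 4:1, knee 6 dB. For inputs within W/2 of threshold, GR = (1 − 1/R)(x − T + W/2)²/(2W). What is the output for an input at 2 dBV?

x − T + W/2 = 2 − 1 + 3 = 4.
GR = (1 − 1/4) × 4² / 12 = 0.75 × 16 / 12 = 1 dB.
Output = 2 − 1 = 1 dBV.

1 dBV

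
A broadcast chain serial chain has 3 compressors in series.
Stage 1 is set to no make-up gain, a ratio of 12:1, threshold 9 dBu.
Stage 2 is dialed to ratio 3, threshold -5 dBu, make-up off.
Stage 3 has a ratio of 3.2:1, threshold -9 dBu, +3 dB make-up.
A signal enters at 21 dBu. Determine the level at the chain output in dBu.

-3.1875 dBu

Stage 1: 21 dBu is 12 dB over 9 dBu; at 12:1 that becomes 1 dB over, giving 10 dBu.
Stage 2: 15 dB above -5 dBu, reduced 3:1 to 5 dB above → 0 dBu.
Stage 3: 9 dB above -9 dBu, reduced 3.2:1 to 2.8125 dB above → -6.1875 dBu; +3 dB make-up → -3.1875 dBu.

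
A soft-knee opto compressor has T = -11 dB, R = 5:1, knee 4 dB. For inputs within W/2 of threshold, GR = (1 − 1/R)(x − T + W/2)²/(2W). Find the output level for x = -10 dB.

x − T + W/2 = -10 − (-11) + 2 = 3.
GR = (1 − 1/5) × 3² / 8 = 0.8 × 9 / 8 = 0.9 dB.
Output = -10 − 0.9 = -10.9 dB.

-10.9 dB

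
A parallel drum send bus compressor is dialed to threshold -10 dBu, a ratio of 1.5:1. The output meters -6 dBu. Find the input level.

The compressed level sits -6 − (-10) = 4 dB over threshold.
Before 1.5:1 compression the overshoot was 4 × 1.5 = 6 dB, so input = -10 + 6 = -4 dBu.

-4 dBu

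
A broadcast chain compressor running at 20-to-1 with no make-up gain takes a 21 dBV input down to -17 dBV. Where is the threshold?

Input is 40 dB above T (since output overshoot × R = input overshoot: (-17 − T)·20 = 21 − T gives T = -19 dBV).
Check: -19 + (21 − (-19))/20 = -19 + 2 = -17 dBV. ✓

-19 dBV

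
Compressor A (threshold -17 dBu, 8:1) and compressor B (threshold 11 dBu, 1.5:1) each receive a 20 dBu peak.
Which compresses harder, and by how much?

A, by 29.375 dB

A: GR = 37 − 37/8 = 32.375 dB.
B: GR = 9 − 9/1.5 = 3 dB.
A reduces 29.375 dB more.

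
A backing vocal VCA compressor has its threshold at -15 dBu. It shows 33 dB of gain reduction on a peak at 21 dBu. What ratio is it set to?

Input overshoot = 21 − (-15) = 36 dB.
Output overshoot = 36 − 33 = 3 dB.
Ratio = input overshoot / output overshoot = 36 / 3 = 12.

12:1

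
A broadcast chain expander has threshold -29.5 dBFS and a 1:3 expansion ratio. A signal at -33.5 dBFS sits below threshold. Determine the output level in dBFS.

Below threshold, a 1:3 expander applies gain = (3−1)×(T − x) of attenuation.
(3−1) × 4 = 8 dB, so output = -33.5 − 8 = -41.5 dBFS.

-41.5 dBFS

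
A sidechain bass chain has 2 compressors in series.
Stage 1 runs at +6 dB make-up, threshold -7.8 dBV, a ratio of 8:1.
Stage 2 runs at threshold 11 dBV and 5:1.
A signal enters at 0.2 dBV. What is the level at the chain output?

Stage 1: 8 dB above -7.8 dBV, reduced 8:1 to 1 dB above → -6.8 dBV; +6 dB make-up → -0.8 dBV.
Stage 2: below threshold (-0.8 ≤ 11); passes unchanged; output -0.8 dBV.

-0.8 dBV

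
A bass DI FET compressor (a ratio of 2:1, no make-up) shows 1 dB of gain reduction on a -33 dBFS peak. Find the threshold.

-35 dBFS

Let T be the threshold. Output overshoot = (input overshoot)/R, so -34 − T = (-33 − T)/2.
2·(-34 − T) = -33 − T → 1·T = -68 − (-33) = -35.
T = -35/1 = -35 dBFS.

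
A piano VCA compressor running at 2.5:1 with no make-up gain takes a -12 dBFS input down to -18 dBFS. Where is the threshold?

-22 dBFS

Let T be the threshold. Output overshoot = (input overshoot)/R, so -18 − T = (-12 − T)/2.5.
2.5·(-18 − T) = -12 − T → 1.5·T = -45 − (-12) = -33.
T = -33/1.5 = -22 dBFS.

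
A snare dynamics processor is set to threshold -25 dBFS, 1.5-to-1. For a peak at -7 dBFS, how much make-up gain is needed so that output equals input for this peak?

6 dB

Overshoot 18 dB → 18/1.5 = 12 dB after compression, so the compressed level is -25 + 12 = -13 dBFS.
Make-up = target − compressed = -7 − (-13) = 6 dB.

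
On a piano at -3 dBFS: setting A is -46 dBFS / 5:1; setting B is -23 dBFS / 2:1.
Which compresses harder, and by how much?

A: GR = 43 − 43/5 = 34.4 dB.
B: GR = 20 − 20/2 = 10 dB.
Difference: 24.4 dB in favour of A.

A, by 24.4 dB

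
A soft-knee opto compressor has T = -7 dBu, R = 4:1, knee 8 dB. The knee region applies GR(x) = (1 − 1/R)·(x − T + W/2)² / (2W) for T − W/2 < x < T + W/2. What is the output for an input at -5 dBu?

-6.6875 dBu

x − T + W/2 = -5 − (-7) + 4 = 6.
GR = (1 − 1/4) × 6² / 16 = 0.75 × 36 / 16 = 1.6875 dB.
Output = -5 − 1.6875 = -6.6875 dBu.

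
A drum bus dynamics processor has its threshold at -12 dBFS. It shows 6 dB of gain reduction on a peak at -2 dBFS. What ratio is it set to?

2.5:1

Input overshoot = -2 − (-12) = 10 dB.
Output overshoot = 10 − 6 = 4 dB.
Ratio = input overshoot / output overshoot = 10 / 4 = 2.5.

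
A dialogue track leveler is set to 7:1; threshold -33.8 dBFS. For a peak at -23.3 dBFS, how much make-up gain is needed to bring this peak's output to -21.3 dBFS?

11 dB

Without make-up, output = threshold + overshoot/7 = -33.8 + 1.5 = -32.3 dBFS.
Gap to target: 11 dB.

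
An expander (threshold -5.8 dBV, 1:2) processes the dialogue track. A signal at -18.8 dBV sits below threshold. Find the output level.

The input is 13 dB below the -5.8 dBV threshold.
A 1:2 expander multiplies undershoot by 2: 13 × 2 = 26 dB below threshold.
Output = -5.8 − 26 = -31.8 dBV.

-31.8 dBV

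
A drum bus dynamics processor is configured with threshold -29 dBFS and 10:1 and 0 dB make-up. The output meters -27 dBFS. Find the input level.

That's 2 dB above the -29 dBFS threshold.
Undo the ratio: input overshoot = 2 × 10 = 20 dB, giving input = -9 dBFS.

-9 dBFS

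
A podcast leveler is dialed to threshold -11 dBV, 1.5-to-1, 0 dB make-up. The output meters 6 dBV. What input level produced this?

14.5 dBV

That's 17 dB above the -11 dBV threshold.
Input overshoot = R × output overshoot = 25.5 dB → input = -11 + 25.5 = 14.5 dBV.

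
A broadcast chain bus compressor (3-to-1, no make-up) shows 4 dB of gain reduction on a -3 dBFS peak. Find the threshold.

-9 dBFS

Input is 6 dB above T (since output overshoot × R = input overshoot: (-7 − T)·3 = -3 − T gives T = -9 dBFS).
Check: -9 + (-3 − (-9))/3 = -9 + 2 = -7 dBFS. ✓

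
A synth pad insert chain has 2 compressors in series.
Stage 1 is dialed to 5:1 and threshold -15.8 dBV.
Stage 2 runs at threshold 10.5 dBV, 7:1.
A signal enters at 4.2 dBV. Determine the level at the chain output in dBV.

-11.8 dBV

Stage 1: 4.2 dBV is 20 dB over -15.8 dBV; at 5:1 that becomes 4 dB over, giving -11.8 dBV.
Stage 2: below threshold (-11.8 ≤ 10.5); passes unchanged; output -11.8 dBV.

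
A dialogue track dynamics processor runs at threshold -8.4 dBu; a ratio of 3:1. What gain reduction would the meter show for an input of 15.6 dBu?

16 dB

The signal is 24 dB above threshold.
A 3:1 ratio leaves 8 dB of that excess.
Gain reduction = 24 − 8 = 16 dB.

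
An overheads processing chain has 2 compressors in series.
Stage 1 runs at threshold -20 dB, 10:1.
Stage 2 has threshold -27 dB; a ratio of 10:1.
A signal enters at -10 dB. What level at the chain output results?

Stage 1: -10 dB is 10 dB over -20 dB; at 10:1 that becomes 1 dB over, giving -19 dB.
Stage 2: 8 dB above -27 dB, reduced 10:1 to 0.8 dB above → -26.2 dB.

-26.2 dB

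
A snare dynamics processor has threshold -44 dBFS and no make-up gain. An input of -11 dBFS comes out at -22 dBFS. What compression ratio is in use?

Input overshoot = -11 − (-44) = 33 dB; output overshoot = -22 − (-44) = 22 dB.
Ratio = 33 / 22 = 1.5.

1.5:1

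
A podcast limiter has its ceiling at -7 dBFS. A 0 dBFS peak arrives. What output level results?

-7 dBFS

The limiter clamps the peak to its -7 dBFS ceiling.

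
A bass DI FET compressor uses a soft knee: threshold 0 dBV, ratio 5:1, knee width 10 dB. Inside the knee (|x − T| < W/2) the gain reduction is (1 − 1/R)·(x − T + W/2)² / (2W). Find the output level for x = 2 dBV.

0.04 dBV

x − T + W/2 = 2 − 0 + 5 = 7.
GR = (1 − 1/5) × 7² / 20 = 0.8 × 49 / 20 = 1.96 dB.
Output = 2 − 1.96 = 0.04 dBV.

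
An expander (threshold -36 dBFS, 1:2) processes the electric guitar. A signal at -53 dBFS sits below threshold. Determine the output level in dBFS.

The input is 17 dB below the -36 dBFS threshold.
A 1:2 expander multiplies undershoot by 2: 17 × 2 = 34 dB below threshold.
Output = -36 − 34 = -70 dBFS.

-70 dBFS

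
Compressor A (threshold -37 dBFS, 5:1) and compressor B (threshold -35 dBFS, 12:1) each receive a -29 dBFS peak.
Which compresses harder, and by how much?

A, by 0.9 dB

A: 8 dB over, compressed to 1.6 dB over, so 6.4 dB of GR.
B: 6 dB over, compressed to 0.5 dB over, so 5.5 dB of GR.
Difference: 0.9 dB in favour of A.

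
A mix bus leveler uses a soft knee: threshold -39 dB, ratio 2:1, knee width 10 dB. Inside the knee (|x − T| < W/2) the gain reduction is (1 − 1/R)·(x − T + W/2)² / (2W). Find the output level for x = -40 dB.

-40.4 dB

x − T + W/2 = -40 − (-39) + 5 = 4.
GR = (1 − 1/2) × 4² / 20 = 0.5 × 16 / 20 = 0.4 dB.
Output = -40 − 0.4 = -40.4 dB.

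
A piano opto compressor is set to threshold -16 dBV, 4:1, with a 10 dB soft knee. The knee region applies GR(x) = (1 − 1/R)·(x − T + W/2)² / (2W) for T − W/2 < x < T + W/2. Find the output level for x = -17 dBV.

x − T + W/2 = -17 − (-16) + 5 = 4.
GR = (1 − 1/4) × 4² / 20 = 0.75 × 16 / 20 = 0.6 dB.
Output = -17 − 0.6 = -17.6 dBV.

-17.6 dBV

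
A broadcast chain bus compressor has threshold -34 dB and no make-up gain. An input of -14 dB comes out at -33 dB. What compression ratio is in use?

Input overshoot = -14 − (-34) = 20 dB; output overshoot = -33 − (-34) = 1 dB.
Ratio = 20 / 1 = 20.

20:1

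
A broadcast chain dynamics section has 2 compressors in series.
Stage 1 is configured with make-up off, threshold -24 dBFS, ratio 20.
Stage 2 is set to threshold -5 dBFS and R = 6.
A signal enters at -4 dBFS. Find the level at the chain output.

Stage 1: overshoot 20 dB → 20/20 = 1 dB → -23 dBFS.
Stage 2: -23 dBFS is at or below the -5 dBFS threshold — no compression; output -23 dBFS.

-23 dBFS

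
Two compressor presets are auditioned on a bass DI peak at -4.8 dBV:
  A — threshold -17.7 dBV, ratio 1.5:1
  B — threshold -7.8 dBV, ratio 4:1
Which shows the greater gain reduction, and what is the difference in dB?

A: 12.9 dB over, compressed to 8.6 dB over, so 4.3 dB of GR.
B: 3 dB over, compressed to 0.75 dB over, so 2.25 dB of GR.
A applies 2.05 dB more gain reduction.

A, by 2.05 dB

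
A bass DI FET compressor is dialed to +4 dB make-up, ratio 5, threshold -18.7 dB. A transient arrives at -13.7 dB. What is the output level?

-13.7 dB sits 5 dB over threshold.
At 5:1 the overshoot is divided by 5, leaving 1 dB above threshold.
Output = -18.7 + 1 = -17.7 dB; make-up adds 4 dB, giving -13.7 dB.

-13.7 dB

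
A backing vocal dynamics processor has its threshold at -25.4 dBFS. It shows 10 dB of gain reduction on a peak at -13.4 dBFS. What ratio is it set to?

Input overshoot = -13.4 − (-25.4) = 12 dB.
Output overshoot = 12 − 10 = 2 dB.
Ratio = input overshoot / output overshoot = 12 / 2 = 6.

6:1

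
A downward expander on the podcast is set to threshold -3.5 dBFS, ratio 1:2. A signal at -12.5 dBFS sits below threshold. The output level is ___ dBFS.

-21.5 dBFS

Below threshold, a 1:2 expander applies gain = (2−1)×(T − x) of attenuation.
(2−1) × 9 = 9 dB, so output = -12.5 − 9 = -21.5 dBFS.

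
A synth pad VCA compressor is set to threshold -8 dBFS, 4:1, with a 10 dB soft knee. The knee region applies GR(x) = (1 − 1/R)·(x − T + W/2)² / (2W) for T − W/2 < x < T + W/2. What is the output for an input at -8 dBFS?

-8.9375 dBFS

x − T + W/2 = -8 − (-8) + 5 = 5.
GR = (1 − 1/4) × 5² / 20 = 0.75 × 25 / 20 = 0.9375 dB.
Output = -8 − 0.9375 = -8.9375 dBFS.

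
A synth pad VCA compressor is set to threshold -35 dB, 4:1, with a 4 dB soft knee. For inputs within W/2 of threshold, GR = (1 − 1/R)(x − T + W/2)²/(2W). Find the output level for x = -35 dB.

x − T + W/2 = -35 − (-35) + 2 = 2.
GR = (1 − 1/4) × 2² / 8 = 0.75 × 4 / 8 = 0.375 dB.
Output = -35 − 0.375 = -35.375 dB.

-35.375 dB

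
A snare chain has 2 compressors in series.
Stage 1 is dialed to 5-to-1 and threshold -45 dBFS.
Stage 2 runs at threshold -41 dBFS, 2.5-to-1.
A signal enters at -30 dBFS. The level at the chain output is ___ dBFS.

-42 dBFS

Stage 1: -30 dBFS is 15 dB over -45 dBFS; at 5:1 that becomes 3 dB over, giving -42 dBFS.
Stage 2: -42 dBFS is at or below the -41 dBFS threshold — no compression; output -42 dBFS.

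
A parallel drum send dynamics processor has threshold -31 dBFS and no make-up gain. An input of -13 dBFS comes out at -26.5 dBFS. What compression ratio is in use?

4:1

Input overshoot = -13 − (-31) = 18 dB; output overshoot = -26.5 − (-31) = 4.5 dB.
Ratio = 18 / 4.5 = 4.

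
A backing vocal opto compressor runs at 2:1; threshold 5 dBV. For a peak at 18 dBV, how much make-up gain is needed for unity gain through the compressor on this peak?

Overshoot 13 dB → 13/2 = 6.5 dB after compression, so the compressed level is 5 + 6.5 = 11.5 dBV.
Make-up = target − compressed = 18 − 11.5 = 6.5 dB.

6.5 dB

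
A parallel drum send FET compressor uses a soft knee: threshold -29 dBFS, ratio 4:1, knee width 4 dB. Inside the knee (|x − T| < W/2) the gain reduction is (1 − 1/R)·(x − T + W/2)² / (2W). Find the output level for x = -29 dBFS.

x − T + W/2 = -29 − (-29) + 2 = 2.
GR = (1 − 1/4) × 2² / 8 = 0.75 × 4 / 8 = 0.375 dB.
Output = -29 − 0.375 = -29.375 dBFS.

-29.375 dBFS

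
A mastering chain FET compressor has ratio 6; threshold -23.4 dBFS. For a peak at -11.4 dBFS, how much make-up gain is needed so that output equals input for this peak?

The peak compresses to -23.4 + 12/6 = -21.4 dBFS.
To reach -11.4 dBFS requires -11.4 − (-21.4) = 10 dB of make-up.

10 dB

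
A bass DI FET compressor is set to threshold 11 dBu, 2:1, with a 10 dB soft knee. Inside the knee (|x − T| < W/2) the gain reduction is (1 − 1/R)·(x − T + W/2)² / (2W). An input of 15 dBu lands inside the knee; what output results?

x − T + W/2 = 15 − 11 + 5 = 9.
GR = (1 − 1/2) × 9² / 20 = 0.5 × 81 / 20 = 2.025 dB.
Output = 15 − 2.025 = 12.975 dBu.

12.975 dBu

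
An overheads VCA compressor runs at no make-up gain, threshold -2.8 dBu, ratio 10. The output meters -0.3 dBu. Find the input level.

Post-compression overshoot = -0.3 − (-2.8) = 2.5 dB.
Before 10:1 compression the overshoot was 2.5 × 10 = 25 dB, so input = -2.8 + 25 = 22.2 dBu.

22.2 dBu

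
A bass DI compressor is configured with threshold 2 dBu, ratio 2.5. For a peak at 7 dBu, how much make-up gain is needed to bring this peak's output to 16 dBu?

Overshoot 5 dB → 5/2.5 = 2 dB after compression, so the compressed level is 2 + 2 = 4 dBu.
Make-up = target − compressed = 16 − 4 = 12 dB.

12 dB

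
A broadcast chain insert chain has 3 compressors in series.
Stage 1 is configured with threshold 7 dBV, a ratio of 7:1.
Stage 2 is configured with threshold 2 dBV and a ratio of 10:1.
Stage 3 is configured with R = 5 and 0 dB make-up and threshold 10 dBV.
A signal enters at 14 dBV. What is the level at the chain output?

2.6 dBV

Stage 1: 14 dBV is 7 dB over 7 dBV; at 7:1 that becomes 1 dB over, giving 8 dBV.
Stage 2: 6 dB above 2 dBV, reduced 10:1 to 0.6 dB above → 2.6 dBV.
Stage 3: 2.6 dBV ≤ 10 dBV, so stage 3 doesn't engage; output 2.6 dBV.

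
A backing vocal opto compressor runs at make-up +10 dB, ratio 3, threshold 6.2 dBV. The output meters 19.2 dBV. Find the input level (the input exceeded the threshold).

15.2 dBV

Stripping the +10 dB make-up gives 9.2 dBV at the gain stage.
The compressed level sits 9.2 − 6.2 = 3 dB over threshold.
Input overshoot = R × output overshoot = 9 dB → input = 6.2 + 9 = 15.2 dBV.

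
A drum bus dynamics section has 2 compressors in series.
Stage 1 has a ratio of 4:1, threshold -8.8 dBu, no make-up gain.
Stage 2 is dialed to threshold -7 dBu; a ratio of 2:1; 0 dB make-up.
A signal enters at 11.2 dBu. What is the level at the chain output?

-5.4 dBu

Stage 1: 11.2 dBu is 20 dB over -8.8 dBu; at 4:1 that becomes 5 dB over, giving -3.8 dBu.
Stage 2: overshoot 3.2 dB → 3.2/2 = 1.6 dB → -5.4 dBu.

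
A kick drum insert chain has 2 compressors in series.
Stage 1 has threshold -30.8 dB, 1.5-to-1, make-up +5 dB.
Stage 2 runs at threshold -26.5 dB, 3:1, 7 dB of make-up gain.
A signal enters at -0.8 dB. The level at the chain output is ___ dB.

Stage 1: -0.8 dB is 30 dB over -30.8 dB; at 1.5:1 that becomes 20 dB over, giving -10.8 dB; +5 dB make-up → -5.8 dB.
Stage 2: overshoot 20.7 dB → 20.7/3 = 6.9 dB → -19.6 dB; +7 dB make-up → -12.6 dB.

-12.6 dB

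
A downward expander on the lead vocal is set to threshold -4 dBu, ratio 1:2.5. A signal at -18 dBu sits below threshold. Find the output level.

Below threshold, a 1:2.5 expander applies gain = (2.5−1)×(T − x) of attenuation.
(2.5−1) × 14 = 21 dB, so output = -18 − 21 = -39 dBu.

-39 dBu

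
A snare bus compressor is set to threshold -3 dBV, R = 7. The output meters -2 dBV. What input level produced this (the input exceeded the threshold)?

4 dBV

The compressed level sits -2 − (-3) = 1 dB over threshold.
Input overshoot = R × output overshoot = 7 dB → input = -3 + 7 = 4 dBV.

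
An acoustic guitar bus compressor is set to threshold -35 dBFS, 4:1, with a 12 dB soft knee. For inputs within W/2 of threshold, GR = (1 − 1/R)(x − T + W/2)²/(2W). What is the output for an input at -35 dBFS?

x − T + W/2 = -35 − (-35) + 6 = 6.
GR = (1 − 1/4) × 6² / 24 = 0.75 × 36 / 24 = 1.125 dB.
Output = -35 − 1.125 = -36.125 dBFS.

-36.125 dBFS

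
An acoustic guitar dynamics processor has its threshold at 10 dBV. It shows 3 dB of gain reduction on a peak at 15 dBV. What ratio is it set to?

Input overshoot = 15 − 10 = 5 dB.
Output overshoot = 5 − 3 = 2 dB.
Ratio = input overshoot / output overshoot = 5 / 2 = 2.5.

2.5:1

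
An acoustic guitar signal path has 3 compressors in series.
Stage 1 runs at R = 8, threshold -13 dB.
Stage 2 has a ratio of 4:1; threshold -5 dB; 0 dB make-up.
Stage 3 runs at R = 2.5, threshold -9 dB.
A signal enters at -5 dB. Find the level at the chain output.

Stage 1: -5 dB is 8 dB over -13 dB; at 8:1 that becomes 1 dB over, giving -12 dB.
Stage 2: -12 dB is at or below the -5 dB threshold — no compression; output -12 dB.
Stage 3: -12 dB is at or below the -9 dB threshold — no compression; output -12 dB.

-12 dB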